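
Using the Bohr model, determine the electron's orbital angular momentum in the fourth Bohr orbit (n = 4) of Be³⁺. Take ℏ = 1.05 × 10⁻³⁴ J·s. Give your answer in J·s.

L_n = nℏ = 4 × 1.05 × 10⁻³⁴ = 4.20 × 10⁻³⁴ J·s

4.20 × 10⁻³⁴ J·s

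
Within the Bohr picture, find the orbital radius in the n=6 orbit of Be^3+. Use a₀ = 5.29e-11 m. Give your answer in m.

4.76e-10 m

r_n = n²a₀/Z = 6² × 5.29e-11 / 4
    = 36 × 5.29e-11 / 4 = 4.76e-10 m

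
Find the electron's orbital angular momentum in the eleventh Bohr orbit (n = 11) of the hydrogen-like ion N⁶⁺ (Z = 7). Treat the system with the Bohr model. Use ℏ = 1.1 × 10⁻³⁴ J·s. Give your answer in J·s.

L_n = nℏ = 11 × 1.1 × 10⁻³⁴ = 1.2 × 10⁻³³ J·s

1.2 × 10⁻³³ J·s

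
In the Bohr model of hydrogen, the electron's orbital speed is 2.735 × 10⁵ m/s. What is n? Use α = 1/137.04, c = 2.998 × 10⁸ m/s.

v_n = Zαc/n ⇒ n = Zαc/v = 1 × 0.007297 × 2.998 × 10⁸ / 2.735 × 10⁵ ≈ 8.00
n = 8

8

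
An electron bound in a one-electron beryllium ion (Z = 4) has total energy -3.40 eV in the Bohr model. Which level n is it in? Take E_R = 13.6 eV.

8

E_n = −E_R Z²/n² ⇒ n² = E_R Z²/(−E_n) = 13.6 × 4² / 3.40 ≈ 64.00
n = 8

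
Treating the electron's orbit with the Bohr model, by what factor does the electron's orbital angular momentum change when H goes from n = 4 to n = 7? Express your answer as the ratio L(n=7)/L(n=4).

7/4

L = nℏ depends only on n, so L ∝ n.
L(n=7)/L(n=4) = (7/4)^1 = 7/4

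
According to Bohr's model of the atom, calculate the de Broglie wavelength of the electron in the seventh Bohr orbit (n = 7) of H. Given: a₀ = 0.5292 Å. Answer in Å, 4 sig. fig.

23.28 Å

The Bohr quantisation condition is nλ = 2πr_n.
r_n = n²a₀/Z = 25.93 Å
λ = 2πr_n/n = 2π·25.93/7 = 23.28 Å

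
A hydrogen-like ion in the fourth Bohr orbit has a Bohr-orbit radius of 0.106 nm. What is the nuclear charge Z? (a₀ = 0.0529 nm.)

r_n = n²a₀/Z ⇒ Z = n²a₀/r = 4² × 0.0529 / 0.106 ≈ 7.98
Z = 8

8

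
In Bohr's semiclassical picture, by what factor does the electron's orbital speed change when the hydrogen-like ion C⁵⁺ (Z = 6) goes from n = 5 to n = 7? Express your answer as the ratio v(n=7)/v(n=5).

v ∝ Z^1 · n^-1; with Z fixed, v ∝ n^-1.
v(n=7)/v(n=5) = (7/5)^-1 = 5/7

5/7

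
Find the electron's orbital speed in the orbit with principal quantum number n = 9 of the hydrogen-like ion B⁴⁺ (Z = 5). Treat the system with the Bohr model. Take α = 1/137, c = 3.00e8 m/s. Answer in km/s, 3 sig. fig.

1220 km/s

v_n = Zαc/n = 5 × 0.00730 × 3.00e8 / 9
    = 1220 km/s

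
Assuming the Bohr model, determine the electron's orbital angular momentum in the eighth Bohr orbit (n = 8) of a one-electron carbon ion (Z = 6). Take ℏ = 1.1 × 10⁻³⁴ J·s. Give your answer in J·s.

8.8 × 10⁻³⁴ J·s

L_n = nℏ = 8 × 1.1 × 10⁻³⁴ = 8.8 × 10⁻³⁴ J·s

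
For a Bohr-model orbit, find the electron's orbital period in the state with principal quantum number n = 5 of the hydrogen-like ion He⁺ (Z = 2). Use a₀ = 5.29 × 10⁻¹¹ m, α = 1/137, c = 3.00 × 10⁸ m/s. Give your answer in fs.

4.74 fs

r = n²a₀/Z = 5²·5.29 × 10⁻¹¹/2 = 6.61 × 10⁻¹⁰ m
v = Zαc/n = 2·0.00730·3.00 × 10⁸/5 = 8.76 × 10⁵ m/s
T = 2πr/v = 4.74 × 10⁻¹⁵ s = 4.74 fs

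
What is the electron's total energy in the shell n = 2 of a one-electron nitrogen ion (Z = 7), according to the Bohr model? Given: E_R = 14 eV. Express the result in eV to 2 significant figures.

E_n = −E_R·Z²/n² = −14 × 7²/2² = -170 eV

-170 eV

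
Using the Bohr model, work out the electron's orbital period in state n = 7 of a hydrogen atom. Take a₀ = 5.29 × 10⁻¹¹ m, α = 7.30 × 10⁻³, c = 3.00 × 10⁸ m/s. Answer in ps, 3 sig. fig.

r = n²a₀/Z = 7²·5.29 × 10⁻¹¹/1 = 2.59 × 10⁻⁹ m
v = Zαc/n = 1·0.00730·3.00 × 10⁸/7 = 3.13 × 10⁵ m/s
T = 2πr/v = 5.21 × 10⁻¹⁴ s = 0.0521 ps

0.0521 ps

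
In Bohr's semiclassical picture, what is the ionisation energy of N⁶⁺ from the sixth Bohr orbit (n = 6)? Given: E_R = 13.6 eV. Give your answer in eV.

E_n = −E_R·Z²/n² = −13.6 × 7²/6² eV = -18.5 eV
Ionisation energy = −E_n = 18.5 eV

18.5 eV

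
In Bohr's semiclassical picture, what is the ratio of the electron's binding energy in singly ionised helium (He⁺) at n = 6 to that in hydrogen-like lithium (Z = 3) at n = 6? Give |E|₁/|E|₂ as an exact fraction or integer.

4/9

|E| ∝ Z^2 · n^-2
|E|₁/|E|₂ = (2/3)^2 · (6/6)^-2 = 4/9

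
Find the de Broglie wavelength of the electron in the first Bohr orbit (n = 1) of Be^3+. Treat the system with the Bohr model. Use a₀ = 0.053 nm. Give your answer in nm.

The Bohr quantisation condition is nλ = 2πr_n.
r_n = n²a₀/Z = 0.013 nm
λ = 2πr_n/n = 2π·0.013/1 = 0.083 nm

0.083 nm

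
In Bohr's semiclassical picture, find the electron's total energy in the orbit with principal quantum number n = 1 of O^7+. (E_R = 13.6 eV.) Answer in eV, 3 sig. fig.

-870 eV

E_n = −E_R·Z²/n² = −13.6 × 8²/1² = -870 eV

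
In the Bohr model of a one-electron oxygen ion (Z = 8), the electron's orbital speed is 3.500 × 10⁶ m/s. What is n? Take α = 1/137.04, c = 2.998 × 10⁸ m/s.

v_n = Zαc/n ⇒ n = Zαc/v = 8 × 0.007297 × 2.998 × 10⁸ / 3.500 × 10⁶ ≈ 5.00
n = 5

5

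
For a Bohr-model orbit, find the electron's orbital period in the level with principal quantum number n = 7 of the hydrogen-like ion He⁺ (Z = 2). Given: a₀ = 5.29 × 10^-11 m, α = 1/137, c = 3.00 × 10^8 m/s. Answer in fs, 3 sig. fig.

r = n²a₀/Z = 7²·5.29 × 10^-11/2 = 1.30 × 10^-9 m
v = Zαc/n = 2·0.00730·3.00 × 10^8/7 = 6.26 × 10^5 m/s
T = 2πr/v = 1.30 × 10^-14 s = 13.0 fs

13.0 fs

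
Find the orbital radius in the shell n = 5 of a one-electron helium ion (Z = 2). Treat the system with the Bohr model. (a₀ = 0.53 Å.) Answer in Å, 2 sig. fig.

r_n = n²a₀/Z = 5² × 0.53 / 2
    = 25 × 0.53 / 2 = 6.6 Å

6.6 Å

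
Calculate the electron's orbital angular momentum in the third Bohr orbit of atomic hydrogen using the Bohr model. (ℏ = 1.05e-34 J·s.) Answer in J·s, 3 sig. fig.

L_n = nℏ = 3 × 1.05e-34 = 3.15e-34 J·s

3.15e-34 J·s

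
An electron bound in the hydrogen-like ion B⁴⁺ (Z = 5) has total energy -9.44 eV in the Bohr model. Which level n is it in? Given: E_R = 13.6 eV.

6

E_n = −E_R Z²/n² ⇒ n² = E_R Z²/(−E_n) = 13.6 × 5² / 9.44 ≈ 36.02
n = 6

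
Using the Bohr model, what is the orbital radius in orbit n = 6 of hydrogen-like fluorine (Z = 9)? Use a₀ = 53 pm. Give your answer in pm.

210 pm

r_n = n²a₀/Z = 6² × 53 / 9
    = 36 × 53 / 9 = 210 pm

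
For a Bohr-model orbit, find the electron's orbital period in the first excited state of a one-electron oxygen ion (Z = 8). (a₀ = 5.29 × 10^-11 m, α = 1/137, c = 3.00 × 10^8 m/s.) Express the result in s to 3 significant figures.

r = n²a₀/Z = 2²·5.29 × 10^-11/8 = 2.65 × 10^-11 m
v = Zαc/n = 8·0.00730·3.00 × 10^8/2 = 8.76 × 10^6 m/s
T = 2πr/v = 1.90 × 10^-17 s

1.90 × 10^-17 s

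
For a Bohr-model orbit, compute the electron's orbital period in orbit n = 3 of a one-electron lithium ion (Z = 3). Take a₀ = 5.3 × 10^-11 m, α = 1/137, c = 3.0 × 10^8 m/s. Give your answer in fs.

0.46 fs

r = n²a₀/Z = 3²·5.3 × 10^-11/3 = 1.6 × 10^-10 m
v = Zαc/n = 3·0.0073·3.0 × 10^8/3 = 2.2 × 10^6 m/s
T = 2πr/v = 4.6 × 10^-16 s = 0.46 fs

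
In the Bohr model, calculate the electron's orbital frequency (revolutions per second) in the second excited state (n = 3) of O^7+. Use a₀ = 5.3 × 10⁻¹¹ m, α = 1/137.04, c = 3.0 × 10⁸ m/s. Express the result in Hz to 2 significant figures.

1.6 × 10¹⁶ Hz

r = n²a₀/Z = 6.0 × 10⁻¹¹ m, v = Zαc/n = 5.8 × 10⁶ m/s
f = v/(2πr) = 1.6 × 10¹⁶ Hz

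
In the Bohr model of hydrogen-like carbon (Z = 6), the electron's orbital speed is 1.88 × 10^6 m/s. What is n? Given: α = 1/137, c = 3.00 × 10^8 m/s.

v_n = Zαc/n ⇒ n = Zαc/v = 6 × 0.00730 × 3.00 × 10^8 / 1.88 × 10^6 ≈ 6.99
n = 7

7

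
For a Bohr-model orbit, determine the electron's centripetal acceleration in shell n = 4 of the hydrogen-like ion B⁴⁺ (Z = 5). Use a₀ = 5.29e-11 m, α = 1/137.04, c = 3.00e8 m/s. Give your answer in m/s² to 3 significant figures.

4.42e22 m/s²

r = n²a₀/Z = 1.69e-10 m, v = Zαc/n = 2.74e6 m/s
a = v²/r = (2.74e6)² / 1.69e-10 = 4.42e22 m/s²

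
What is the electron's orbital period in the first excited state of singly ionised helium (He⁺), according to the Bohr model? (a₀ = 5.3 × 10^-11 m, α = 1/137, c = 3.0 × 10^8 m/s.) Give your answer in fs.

0.30 fs

r = n²a₀/Z = 2²·5.3 × 10^-11/2 = 1.1 × 10^-10 m
v = Zαc/n = 2·0.0073·3.0 × 10^8/2 = 2.2 × 10^6 m/s
T = 2πr/v = 3.0 × 10^-16 s = 0.30 fs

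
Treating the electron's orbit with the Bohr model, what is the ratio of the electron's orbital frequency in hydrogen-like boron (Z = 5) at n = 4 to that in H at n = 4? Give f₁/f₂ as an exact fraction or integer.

25

f ∝ Z^2 · n^-3
f₁/f₂ = (5/1)^2 · (4/4)^-3 = 25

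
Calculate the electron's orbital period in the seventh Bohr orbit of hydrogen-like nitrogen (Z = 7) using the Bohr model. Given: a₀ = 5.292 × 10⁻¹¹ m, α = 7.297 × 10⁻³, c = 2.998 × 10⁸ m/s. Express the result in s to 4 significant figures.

1.064 × 10⁻¹⁵ s

r = n²a₀/Z = 7²·5.292 × 10⁻¹¹/7 = 3.704 × 10⁻¹⁰ m
v = Zαc/n = 7·0.007297·2.998 × 10⁸/7 = 2.188 × 10⁶ m/s
T = 2πr/v = 1.064 × 10⁻¹⁵ s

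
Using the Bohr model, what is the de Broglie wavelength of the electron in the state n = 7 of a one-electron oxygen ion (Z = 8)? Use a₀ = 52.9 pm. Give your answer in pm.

291 pm

The Bohr quantisation condition is nλ = 2πr_n.
r_n = n²a₀/Z = 324 pm
λ = 2πr_n/n = 2π·324/7 = 291 pm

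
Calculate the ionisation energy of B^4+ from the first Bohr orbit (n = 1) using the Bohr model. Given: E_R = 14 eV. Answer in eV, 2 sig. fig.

350 eV

E_n = −E_R·Z²/n² = −14 × 5²/1² eV = -350 eV
Ionisation energy = −E_n = 350 eV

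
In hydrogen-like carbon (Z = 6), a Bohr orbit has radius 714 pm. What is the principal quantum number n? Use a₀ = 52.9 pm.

r_n = n²a₀/Z ⇒ n² = rZ/a₀ = 714 × 6 / 52.9 ≈ 80.98
n = 9

9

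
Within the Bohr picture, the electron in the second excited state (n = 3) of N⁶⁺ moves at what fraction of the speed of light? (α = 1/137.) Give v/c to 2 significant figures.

0.017

v_n = Zαc/n, so v/c = Zα/n = 7 × 0.0073 / 3 = 0.017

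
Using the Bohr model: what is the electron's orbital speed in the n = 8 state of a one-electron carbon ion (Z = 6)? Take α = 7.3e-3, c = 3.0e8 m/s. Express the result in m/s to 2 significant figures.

v_n = Zαc/n = 6 × 0.0073 × 3.0e8 / 8
    = 1.6e6 m/s

1.6e6 m/s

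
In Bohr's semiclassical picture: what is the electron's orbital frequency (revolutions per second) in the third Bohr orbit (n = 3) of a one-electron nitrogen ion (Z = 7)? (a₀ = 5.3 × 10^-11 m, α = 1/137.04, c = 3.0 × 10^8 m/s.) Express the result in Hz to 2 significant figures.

r = n²a₀/Z = 6.8 × 10^-11 m, v = Zαc/n = 5.1 × 10^6 m/s
f = v/(2πr) = 1.2 × 10^16 Hz

1.2 × 10^16 Hz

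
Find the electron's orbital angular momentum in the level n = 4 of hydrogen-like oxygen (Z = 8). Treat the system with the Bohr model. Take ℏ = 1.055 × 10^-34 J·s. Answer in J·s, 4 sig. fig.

L_n = nℏ = 4 × 1.055 × 10^-34 = 4.220 × 10^-34 J·s

4.220 × 10^-34 J·s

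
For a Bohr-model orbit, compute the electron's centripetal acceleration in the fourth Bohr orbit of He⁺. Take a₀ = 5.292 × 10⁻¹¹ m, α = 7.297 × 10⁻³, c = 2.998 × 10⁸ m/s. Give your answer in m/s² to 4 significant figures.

r = n²a₀/Z = 4.234 × 10⁻¹⁰ m, v = Zαc/n = 1.094 × 10⁶ m/s
a = v²/r = (1.094 × 10⁶)² / 4.234 × 10⁻¹⁰ = 2.826 × 10²¹ m/s²

2.826 × 10²¹ m/s²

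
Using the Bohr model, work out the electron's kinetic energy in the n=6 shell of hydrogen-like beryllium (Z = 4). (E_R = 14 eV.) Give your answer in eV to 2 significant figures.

For a Coulomb orbit the virial theorem gives K = −E_n.
E_n = −E_R·Z²/n², so K = E_R·Z²/n² = 14 × 4²/6² = 6.2 eV

6.2 eV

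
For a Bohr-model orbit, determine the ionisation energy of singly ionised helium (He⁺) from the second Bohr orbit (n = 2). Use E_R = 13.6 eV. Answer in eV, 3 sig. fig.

E_n = −E_R·Z²/n² = −13.6 × 2²/2² eV = -13.6 eV
Ionisation energy = −E_n = 13.6 eV

13.6 eV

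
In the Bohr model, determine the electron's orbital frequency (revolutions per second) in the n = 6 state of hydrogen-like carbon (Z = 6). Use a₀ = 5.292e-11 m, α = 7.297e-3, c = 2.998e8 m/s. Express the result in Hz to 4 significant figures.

1.097e15 Hz

r = n²a₀/Z = 3.175e-10 m, v = Zαc/n = 2.188e6 m/s
f = v/(2πr) = 1.097e15 Hz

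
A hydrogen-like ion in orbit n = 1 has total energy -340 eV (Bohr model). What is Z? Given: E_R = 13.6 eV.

5

E_n = −E_R Z²/n² ⇒ Z² = −E_n n²/E_R = 340 × 1² / 13.6 ≈ 25.00
Z = 5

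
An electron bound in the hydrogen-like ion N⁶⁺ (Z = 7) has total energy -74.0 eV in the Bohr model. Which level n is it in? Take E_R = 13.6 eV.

E_n = −E_R Z²/n² ⇒ n² = E_R Z²/(−E_n) = 13.6 × 7² / 74.0 ≈ 9.01
n = 3

3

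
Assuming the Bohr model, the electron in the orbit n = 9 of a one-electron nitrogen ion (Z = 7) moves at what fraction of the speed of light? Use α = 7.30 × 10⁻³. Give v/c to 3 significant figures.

v_n = Zαc/n, so v/c = Zα/n = 7 × 0.00730 / 9 = 0.00568

0.00568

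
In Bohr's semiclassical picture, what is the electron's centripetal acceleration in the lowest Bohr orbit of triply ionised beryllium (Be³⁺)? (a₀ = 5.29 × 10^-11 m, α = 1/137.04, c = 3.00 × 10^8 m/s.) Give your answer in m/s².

5.80 × 10^24 m/s²

r = n²a₀/Z = 1.32 × 10^-11 m, v = Zαc/n = 8.76 × 10^6 m/s
a = v²/r = (8.76 × 10^6)² / 1.32 × 10^-11 = 5.80 × 10^24 m/s²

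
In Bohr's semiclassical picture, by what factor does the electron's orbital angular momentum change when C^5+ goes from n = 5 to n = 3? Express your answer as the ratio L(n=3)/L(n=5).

L = nℏ depends only on n, so L ∝ n.
L(n=3)/L(n=5) = (3/5)^1 = 3/5

3/5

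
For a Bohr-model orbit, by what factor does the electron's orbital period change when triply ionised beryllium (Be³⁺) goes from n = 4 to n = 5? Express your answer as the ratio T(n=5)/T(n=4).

125/64

T ∝ Z^-2 · n^3; with Z fixed, T ∝ n^3.
T(n=5)/T(n=4) = (5/4)^3 = 125/64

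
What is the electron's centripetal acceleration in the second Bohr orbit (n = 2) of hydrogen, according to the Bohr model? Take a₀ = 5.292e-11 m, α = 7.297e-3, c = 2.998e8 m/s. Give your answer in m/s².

5.652e21 m/s²

r = n²a₀/Z = 2.117e-10 m, v = Zαc/n = 1.094e6 m/s
a = v²/r = (1.094e6)² / 2.117e-10 = 5.652e21 m/s²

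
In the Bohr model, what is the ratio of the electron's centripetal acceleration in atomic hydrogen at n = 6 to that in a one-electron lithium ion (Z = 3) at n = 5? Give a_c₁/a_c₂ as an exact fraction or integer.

625/34992

a_c ∝ Z^3 · n^-4
a_c₁/a_c₂ = (1/3)^3 · (6/5)^-4 = 625/34992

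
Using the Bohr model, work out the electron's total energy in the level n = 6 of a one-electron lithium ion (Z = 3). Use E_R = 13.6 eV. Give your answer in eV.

-3.40 eV

E_n = −E_R·Z²/n² = −13.6 × 3²/6² = -3.40 eV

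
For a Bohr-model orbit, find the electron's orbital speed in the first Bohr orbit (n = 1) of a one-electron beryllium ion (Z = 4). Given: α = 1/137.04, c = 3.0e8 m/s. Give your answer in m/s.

v_n = Zαc/n = 4 × 0.0073 × 3.0e8 / 1
    = 8.8e6 m/s

8.8e6 m/s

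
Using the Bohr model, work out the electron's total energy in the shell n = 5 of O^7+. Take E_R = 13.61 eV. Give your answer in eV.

E_n = −E_R·Z²/n² = −13.61 × 8²/5² = -34.84 eV

-34.84 eV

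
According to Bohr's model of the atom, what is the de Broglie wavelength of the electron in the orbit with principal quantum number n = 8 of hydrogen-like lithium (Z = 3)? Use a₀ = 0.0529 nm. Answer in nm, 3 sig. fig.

0.886 nm

The Bohr quantisation condition is nλ = 2πr_n.
r_n = n²a₀/Z = 1.13 nm
λ = 2πr_n/n = 2π·1.13/8 = 0.886 nm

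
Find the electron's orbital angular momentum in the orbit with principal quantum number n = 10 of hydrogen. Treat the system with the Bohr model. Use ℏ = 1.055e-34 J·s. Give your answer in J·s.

1.055e-33 J·s

L_n = nℏ = 10 × 1.055e-34 = 1.055e-33 J·s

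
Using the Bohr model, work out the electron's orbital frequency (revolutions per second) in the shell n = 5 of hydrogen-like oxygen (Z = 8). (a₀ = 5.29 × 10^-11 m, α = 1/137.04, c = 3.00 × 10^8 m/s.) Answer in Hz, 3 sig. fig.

r = n²a₀/Z = 1.65 × 10^-10 m, v = Zαc/n = 3.50 × 10^6 m/s
f = v/(2πr) = 3.37 × 10^15 Hz

3.37 × 10^15 Hz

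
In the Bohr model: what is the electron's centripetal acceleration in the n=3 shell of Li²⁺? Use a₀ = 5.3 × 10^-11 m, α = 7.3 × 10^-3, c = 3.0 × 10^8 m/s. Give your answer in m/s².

r = n²a₀/Z = 1.6 × 10^-10 m, v = Zαc/n = 2.2 × 10^6 m/s
a = v²/r = (2.2 × 10^6)² / 1.6 × 10^-10 = 3.0 × 10^22 m/s²

3.0 × 10^22 m/s²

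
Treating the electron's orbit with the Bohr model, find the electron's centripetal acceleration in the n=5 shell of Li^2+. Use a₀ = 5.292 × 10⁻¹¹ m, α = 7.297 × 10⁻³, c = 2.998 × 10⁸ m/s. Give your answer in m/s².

3.907 × 10²¹ m/s²

r = n²a₀/Z = 4.410 × 10⁻¹⁰ m, v = Zαc/n = 1.313 × 10⁶ m/s
a = v²/r = (1.313 × 10⁶)² / 4.410 × 10⁻¹⁰ = 3.907 × 10²¹ m/s²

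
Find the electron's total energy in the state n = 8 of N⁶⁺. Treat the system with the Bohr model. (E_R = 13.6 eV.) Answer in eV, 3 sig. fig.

-10.4 eV

E_n = −E_R·Z²/n² = −13.6 × 7²/8² = -10.4 eV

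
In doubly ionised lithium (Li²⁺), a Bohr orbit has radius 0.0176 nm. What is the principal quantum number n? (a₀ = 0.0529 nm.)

r_n = n²a₀/Z ⇒ n² = rZ/a₀ = 0.0176 × 3 / 0.0529 ≈ 1.00
n = 1

1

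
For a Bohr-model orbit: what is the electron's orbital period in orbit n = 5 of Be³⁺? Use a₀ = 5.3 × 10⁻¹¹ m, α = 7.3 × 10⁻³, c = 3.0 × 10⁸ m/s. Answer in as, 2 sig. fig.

1200 as

r = n²a₀/Z = 5²·5.3 × 10⁻¹¹/4 = 3.3 × 10⁻¹⁰ m
v = Zαc/n = 4·0.0073·3.0 × 10⁸/5 = 1.8 × 10⁶ m/s
T = 2πr/v = 1.2 × 10⁻¹⁵ s = 1200 as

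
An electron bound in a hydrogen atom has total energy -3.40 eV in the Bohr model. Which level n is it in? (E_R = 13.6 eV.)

E_n = −E_R Z²/n² ⇒ n² = E_R Z²/(−E_n) = 13.6 × 1² / 3.40 ≈ 4.00
n = 2

2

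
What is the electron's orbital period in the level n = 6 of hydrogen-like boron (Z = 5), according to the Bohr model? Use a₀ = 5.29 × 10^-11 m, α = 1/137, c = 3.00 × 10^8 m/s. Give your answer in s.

1.31 × 10^-15 s

r = n²a₀/Z = 6²·5.29 × 10^-11/5 = 3.81 × 10^-10 m
v = Zαc/n = 5·0.00730·3.00 × 10^8/6 = 1.82 × 10^6 m/s
T = 2πr/v = 1.31 × 10^-15 s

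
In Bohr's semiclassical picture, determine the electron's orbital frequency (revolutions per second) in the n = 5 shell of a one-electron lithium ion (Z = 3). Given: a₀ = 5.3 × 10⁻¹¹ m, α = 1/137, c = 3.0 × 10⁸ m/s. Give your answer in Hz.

r = n²a₀/Z = 4.4 × 10⁻¹⁰ m, v = Zαc/n = 1.3 × 10⁶ m/s
f = v/(2πr) = 4.7 × 10¹⁴ Hz

4.7 × 10¹⁴ Hz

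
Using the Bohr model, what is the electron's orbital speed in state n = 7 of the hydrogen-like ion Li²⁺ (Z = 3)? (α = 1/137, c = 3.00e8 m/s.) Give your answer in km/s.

v_n = Zαc/n = 3 × 0.00730 × 3.00e8 / 7
    = 938 km/s

938 km/s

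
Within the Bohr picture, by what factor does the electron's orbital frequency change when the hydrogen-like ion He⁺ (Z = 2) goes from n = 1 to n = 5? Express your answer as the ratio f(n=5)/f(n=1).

f ∝ Z^2 · n^-3; with Z fixed, f ∝ n^-3.
f(n=5)/f(n=1) = (5/1)^-3 = 1/125

1/125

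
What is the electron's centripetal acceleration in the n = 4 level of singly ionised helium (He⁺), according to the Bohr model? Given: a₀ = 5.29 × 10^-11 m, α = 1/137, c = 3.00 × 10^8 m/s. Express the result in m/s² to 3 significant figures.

r = n²a₀/Z = 4.23 × 10^-10 m, v = Zαc/n = 1.09 × 10^6 m/s
a = v²/r = (1.09 × 10^6)² / 4.23 × 10^-10 = 2.83 × 10^21 m/s²

2.83 × 10^21 m/s²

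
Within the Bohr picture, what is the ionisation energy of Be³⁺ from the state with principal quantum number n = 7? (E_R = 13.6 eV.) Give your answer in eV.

4.44 eV

E_n = −E_R·Z²/n² = −13.6 × 4²/7² eV = -4.44 eV
Ionisation energy = −E_n = 4.44 eV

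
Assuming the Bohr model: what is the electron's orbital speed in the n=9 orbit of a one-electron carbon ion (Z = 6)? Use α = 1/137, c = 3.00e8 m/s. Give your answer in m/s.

v_n = Zαc/n = 6 × 0.00730 × 3.00e8 / 9
    = 1.46e6 m/s

1.46e6 m/s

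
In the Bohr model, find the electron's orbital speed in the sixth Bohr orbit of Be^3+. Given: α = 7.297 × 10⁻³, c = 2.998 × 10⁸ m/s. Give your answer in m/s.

v_n = Zαc/n = 4 × 0.007297 × 2.998 × 10⁸ / 6
    = 1.458 × 10⁶ m/s

1.458 × 10⁶ m/s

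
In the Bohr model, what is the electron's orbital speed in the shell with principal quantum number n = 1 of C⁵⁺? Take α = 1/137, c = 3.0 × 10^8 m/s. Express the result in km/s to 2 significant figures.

v_n = Zαc/n = 6 × 0.0073 × 3.0 × 10^8 / 1
    = 1.3 × 10^4 km/s

1.3 × 10^4 km/s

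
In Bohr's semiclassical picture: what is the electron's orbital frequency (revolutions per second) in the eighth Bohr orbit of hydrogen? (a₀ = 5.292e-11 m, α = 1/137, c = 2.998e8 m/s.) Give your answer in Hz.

1.285e13 Hz

r = n²a₀/Z = 3.387e-9 m, v = Zαc/n = 2.735e5 m/s
f = v/(2πr) = 1.285e13 Hz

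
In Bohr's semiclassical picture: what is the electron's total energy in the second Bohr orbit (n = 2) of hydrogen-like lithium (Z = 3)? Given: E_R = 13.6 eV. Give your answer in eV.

E_n = −E_R·Z²/n² = −13.6 × 3²/2² = -30.6 eV

-30.6 eV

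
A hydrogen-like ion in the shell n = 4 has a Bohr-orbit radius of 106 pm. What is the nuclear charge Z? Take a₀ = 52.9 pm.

r_n = n²a₀/Z ⇒ Z = n²a₀/r = 4² × 52.9 / 106 ≈ 7.98
Z = 8

8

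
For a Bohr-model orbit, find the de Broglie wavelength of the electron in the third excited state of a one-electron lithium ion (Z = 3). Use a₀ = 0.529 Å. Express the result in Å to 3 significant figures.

The Bohr quantisation condition is nλ = 2πr_n.
r_n = n²a₀/Z = 2.82 Å
λ = 2πr_n/n = 2π·2.82/4 = 4.43 Å

4.43 Å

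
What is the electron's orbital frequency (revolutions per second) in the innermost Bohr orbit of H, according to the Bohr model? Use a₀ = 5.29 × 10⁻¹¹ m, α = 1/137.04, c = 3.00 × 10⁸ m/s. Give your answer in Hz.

6.59 × 10¹⁵ Hz

r = n²a₀/Z = 5.29 × 10⁻¹¹ m, v = Zαc/n = 2.19 × 10⁶ m/s
f = v/(2πr) = 6.59 × 10¹⁵ Hz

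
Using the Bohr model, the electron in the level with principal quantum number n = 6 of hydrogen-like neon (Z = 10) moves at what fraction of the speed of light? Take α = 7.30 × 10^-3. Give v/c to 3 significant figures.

0.0122

v_n = Zαc/n, so v/c = Zα/n = 10 × 0.00730 / 6 = 0.0122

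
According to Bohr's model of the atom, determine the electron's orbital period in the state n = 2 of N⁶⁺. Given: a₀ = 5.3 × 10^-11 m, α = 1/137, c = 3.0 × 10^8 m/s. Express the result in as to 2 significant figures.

25 as

r = n²a₀/Z = 2²·5.3 × 10^-11/7 = 3.0 × 10^-11 m
v = Zαc/n = 7·0.0073·3.0 × 10^8/2 = 7.7 × 10^6 m/s
T = 2πr/v = 2.5 × 10^-17 s = 25 as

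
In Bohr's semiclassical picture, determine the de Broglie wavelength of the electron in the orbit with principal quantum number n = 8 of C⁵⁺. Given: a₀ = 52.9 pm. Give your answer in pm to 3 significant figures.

443 pm

The Bohr quantisation condition is nλ = 2πr_n.
r_n = n²a₀/Z = 564 pm
λ = 2πr_n/n = 2π·564/8 = 443 pm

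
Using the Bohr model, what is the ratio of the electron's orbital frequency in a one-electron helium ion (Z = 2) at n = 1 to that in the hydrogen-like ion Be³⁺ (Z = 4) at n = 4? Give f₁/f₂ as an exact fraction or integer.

f ∝ Z^2 · n^-3
f₁/f₂ = (2/4)^2 · (1/4)^-3 = 16

16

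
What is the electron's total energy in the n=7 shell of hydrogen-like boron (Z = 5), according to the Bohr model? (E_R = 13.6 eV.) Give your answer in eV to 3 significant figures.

E_n = −E_R·Z²/n² = −13.6 × 5²/7² = -6.94 eV

-6.94 eV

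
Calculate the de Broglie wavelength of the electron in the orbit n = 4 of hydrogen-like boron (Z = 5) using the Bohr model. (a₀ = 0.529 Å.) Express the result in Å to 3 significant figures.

2.66 Å

The Bohr quantisation condition is nλ = 2πr_n.
r_n = n²a₀/Z = 1.69 Å
λ = 2πr_n/n = 2π·1.69/4 = 2.66 Å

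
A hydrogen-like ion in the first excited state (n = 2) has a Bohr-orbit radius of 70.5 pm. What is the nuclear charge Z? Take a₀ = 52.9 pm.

3

r_n = n²a₀/Z ⇒ Z = n²a₀/r = 2² × 52.9 / 70.5 ≈ 3.00
Z = 3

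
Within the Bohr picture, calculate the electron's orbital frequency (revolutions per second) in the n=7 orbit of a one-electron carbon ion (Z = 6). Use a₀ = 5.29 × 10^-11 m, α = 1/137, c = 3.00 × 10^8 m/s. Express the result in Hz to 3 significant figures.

r = n²a₀/Z = 4.32 × 10^-10 m, v = Zαc/n = 1.88 × 10^6 m/s
f = v/(2πr) = 6.91 × 10^14 Hz

6.91 × 10^14 Hz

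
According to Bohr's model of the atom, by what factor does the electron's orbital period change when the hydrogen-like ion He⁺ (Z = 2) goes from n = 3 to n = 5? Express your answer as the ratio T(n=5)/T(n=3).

125/27

T ∝ Z^-2 · n^3; with Z fixed, T ∝ n^3.
T(n=5)/T(n=3) = (5/3)^3 = 125/27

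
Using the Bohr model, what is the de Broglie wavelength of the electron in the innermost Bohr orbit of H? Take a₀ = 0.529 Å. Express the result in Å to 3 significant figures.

3.32 Å

The Bohr quantisation condition is nλ = 2πr_n.
r_n = n²a₀/Z = 0.529 Å
λ = 2πr_n/n = 2π·0.529/1 = 3.32 Å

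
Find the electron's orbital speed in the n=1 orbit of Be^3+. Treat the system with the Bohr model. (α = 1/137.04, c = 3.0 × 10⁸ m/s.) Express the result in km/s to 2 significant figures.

v_n = Zαc/n = 4 × 0.0073 × 3.0 × 10⁸ / 1
    = 8800 km/s

8800 km/s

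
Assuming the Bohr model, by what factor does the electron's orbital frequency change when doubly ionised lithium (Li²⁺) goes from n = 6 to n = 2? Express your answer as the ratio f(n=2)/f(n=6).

f ∝ Z^2 · n^-3; with Z fixed, f ∝ n^-3.
f(n=2)/f(n=6) = (2/6)^-3 = 27

27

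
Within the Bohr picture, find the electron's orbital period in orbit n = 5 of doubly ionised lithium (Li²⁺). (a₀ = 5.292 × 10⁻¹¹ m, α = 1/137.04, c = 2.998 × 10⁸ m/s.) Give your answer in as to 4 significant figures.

2111 as

r = n²a₀/Z = 5²·5.292 × 10⁻¹¹/3 = 4.410 × 10⁻¹⁰ m
v = Zαc/n = 3·0.007297·2.998 × 10⁸/5 = 1.313 × 10⁶ m/s
T = 2πr/v = 2.111 × 10⁻¹⁵ s = 2111 as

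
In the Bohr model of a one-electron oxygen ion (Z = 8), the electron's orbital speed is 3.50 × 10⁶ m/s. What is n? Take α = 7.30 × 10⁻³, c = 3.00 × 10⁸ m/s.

5

v_n = Zαc/n ⇒ n = Zαc/v = 8 × 0.00730 × 3.00 × 10⁸ / 3.50 × 10⁶ ≈ 5.01
n = 5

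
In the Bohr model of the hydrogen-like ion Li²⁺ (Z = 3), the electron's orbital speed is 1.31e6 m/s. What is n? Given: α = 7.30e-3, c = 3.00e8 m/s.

v_n = Zαc/n ⇒ n = Zαc/v = 3 × 0.00730 × 3.00e8 / 1.31e6 ≈ 5.02
n = 5

5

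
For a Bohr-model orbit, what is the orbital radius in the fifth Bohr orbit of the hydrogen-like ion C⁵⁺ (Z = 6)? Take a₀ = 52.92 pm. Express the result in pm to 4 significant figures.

r_n = n²a₀/Z = 5² × 52.92 / 6
    = 25 × 52.92 / 6 = 220.5 pm

220.5 pm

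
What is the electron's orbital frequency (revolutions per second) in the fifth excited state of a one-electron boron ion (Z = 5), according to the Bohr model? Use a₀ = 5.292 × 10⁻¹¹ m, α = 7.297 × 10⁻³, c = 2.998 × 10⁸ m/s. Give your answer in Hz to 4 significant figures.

7.615 × 10¹⁴ Hz

r = n²a₀/Z = 3.810 × 10⁻¹⁰ m, v = Zαc/n = 1.823 × 10⁶ m/s
f = v/(2πr) = 7.615 × 10¹⁴ Hz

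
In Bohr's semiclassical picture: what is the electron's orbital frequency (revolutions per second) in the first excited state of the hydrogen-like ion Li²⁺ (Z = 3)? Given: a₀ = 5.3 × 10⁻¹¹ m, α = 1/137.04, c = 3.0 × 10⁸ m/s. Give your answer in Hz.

7.4 × 10¹⁵ Hz

r = n²a₀/Z = 7.1 × 10⁻¹¹ m, v = Zαc/n = 3.3 × 10⁶ m/s
f = v/(2πr) = 7.4 × 10¹⁵ Hz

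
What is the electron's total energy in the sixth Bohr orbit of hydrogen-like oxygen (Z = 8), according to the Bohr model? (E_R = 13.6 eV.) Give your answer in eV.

-24.2 eV

E_n = −E_R·Z²/n² = −13.6 × 8²/6² = -24.2 eV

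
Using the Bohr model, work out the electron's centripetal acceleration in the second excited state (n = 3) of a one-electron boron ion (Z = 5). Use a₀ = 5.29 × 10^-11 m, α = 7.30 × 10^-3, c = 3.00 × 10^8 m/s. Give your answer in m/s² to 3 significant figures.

1.40 × 10^23 m/s²

r = n²a₀/Z = 9.52 × 10^-11 m, v = Zαc/n = 3.65 × 10^6 m/s
a = v²/r = (3.65 × 10^6)² / 9.52 × 10^-11 = 1.40 × 10^23 m/s²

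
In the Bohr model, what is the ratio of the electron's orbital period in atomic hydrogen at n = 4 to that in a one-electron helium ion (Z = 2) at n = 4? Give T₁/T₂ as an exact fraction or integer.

4

T ∝ Z^-2 · n^3
T₁/T₂ = (1/2)^-2 · (4/4)^3 = 4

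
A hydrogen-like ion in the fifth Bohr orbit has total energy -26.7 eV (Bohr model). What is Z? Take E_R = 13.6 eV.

7

E_n = −E_R Z²/n² ⇒ Z² = −E_n n²/E_R = 26.7 × 5² / 13.6 ≈ 49.08
Z = 7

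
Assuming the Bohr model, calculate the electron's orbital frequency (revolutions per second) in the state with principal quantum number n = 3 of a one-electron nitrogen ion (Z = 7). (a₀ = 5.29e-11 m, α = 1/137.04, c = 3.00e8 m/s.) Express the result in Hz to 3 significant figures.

r = n²a₀/Z = 6.80e-11 m, v = Zαc/n = 5.11e6 m/s
f = v/(2πr) = 1.20e16 Hz

1.20e16 Hz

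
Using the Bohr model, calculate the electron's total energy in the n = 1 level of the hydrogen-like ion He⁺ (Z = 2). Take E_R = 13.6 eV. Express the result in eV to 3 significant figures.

E_n = −E_R·Z²/n² = −13.6 × 2²/1² = -54.4 eV

-54.4 eV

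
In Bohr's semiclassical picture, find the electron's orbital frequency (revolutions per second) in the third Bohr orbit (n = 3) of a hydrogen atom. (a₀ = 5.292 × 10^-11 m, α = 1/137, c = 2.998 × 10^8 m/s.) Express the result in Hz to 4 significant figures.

2.438 × 10^14 Hz

r = n²a₀/Z = 4.763 × 10^-10 m, v = Zαc/n = 7.294 × 10^5 m/s
f = v/(2πr) = 2.438 × 10^14 Hz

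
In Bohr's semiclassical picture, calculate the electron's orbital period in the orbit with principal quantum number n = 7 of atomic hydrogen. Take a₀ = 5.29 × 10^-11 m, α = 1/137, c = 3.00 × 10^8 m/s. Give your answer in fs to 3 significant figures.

52.1 fs

r = n²a₀/Z = 7²·5.29 × 10^-11/1 = 2.59 × 10^-9 m
v = Zαc/n = 1·0.00730·3.00 × 10^8/7 = 3.13 × 10^5 m/s
T = 2πr/v = 5.21 × 10^-14 s = 52.1 fs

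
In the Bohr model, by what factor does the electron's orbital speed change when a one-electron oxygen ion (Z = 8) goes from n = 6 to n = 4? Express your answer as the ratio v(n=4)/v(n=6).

3/2

v ∝ Z^1 · n^-1; with Z fixed, v ∝ n^-1.
v(n=4)/v(n=6) = (4/6)^-1 = 3/2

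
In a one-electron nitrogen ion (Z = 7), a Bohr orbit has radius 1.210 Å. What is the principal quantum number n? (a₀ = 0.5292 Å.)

r_n = n²a₀/Z ⇒ n² = rZ/a₀ = 1.210 × 7 / 0.5292 ≈ 16.01
n = 4

4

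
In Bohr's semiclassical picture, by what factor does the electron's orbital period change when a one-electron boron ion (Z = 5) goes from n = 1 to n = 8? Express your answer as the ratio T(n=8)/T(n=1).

512

T ∝ Z^-2 · n^3; with Z fixed, T ∝ n^3.
T(n=8)/T(n=1) = (8/1)^3 = 512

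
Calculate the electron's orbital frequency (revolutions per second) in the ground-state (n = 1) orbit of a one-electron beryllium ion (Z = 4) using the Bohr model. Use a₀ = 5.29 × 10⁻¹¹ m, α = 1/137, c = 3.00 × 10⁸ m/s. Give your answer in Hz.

r = n²a₀/Z = 1.32 × 10⁻¹¹ m, v = Zαc/n = 8.76 × 10⁶ m/s
f = v/(2πr) = 1.05 × 10¹⁷ Hz

1.05 × 10¹⁷ Hz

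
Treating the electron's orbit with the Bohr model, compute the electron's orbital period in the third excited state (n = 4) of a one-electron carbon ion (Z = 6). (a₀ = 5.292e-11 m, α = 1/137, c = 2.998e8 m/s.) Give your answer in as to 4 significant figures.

270.1 as

r = n²a₀/Z = 4²·5.292e-11/6 = 1.411e-10 m
v = Zαc/n = 6·0.007299·2.998e8/4 = 3.282e6 m/s
T = 2πr/v = 2.701e-16 s = 270.1 as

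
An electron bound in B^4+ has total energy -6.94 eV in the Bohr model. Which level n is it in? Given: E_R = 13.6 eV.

E_n = −E_R Z²/n² ⇒ n² = E_R Z²/(−E_n) = 13.6 × 5² / 6.94 ≈ 48.99
n = 7

7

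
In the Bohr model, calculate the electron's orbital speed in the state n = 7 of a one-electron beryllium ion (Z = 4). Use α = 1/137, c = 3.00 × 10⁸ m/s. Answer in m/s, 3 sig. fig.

v_n = Zαc/n = 4 × 0.00730 × 3.00 × 10⁸ / 7
    = 1.25 × 10⁶ m/s

1.25 × 10⁶ m/s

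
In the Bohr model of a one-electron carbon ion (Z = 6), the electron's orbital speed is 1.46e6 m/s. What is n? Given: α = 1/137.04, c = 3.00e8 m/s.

9

v_n = Zαc/n ⇒ n = Zαc/v = 6 × 0.00730 × 3.00e8 / 1.46e6 ≈ 9.00
n = 9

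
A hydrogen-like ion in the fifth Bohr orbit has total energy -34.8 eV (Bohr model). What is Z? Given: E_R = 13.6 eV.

8

E_n = −E_R Z²/n² ⇒ Z² = −E_n n²/E_R = 34.8 × 5² / 13.6 ≈ 63.97
Z = 8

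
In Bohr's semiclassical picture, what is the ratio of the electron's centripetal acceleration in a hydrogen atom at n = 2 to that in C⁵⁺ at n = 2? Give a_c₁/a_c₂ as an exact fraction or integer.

1/216

a_c ∝ Z^3 · n^-4
a_c₁/a_c₂ = (1/6)^3 · (2/2)^-4 = 1/216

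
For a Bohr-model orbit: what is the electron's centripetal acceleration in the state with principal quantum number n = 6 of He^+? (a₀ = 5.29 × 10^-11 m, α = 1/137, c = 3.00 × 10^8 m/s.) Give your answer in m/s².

5.60 × 10^20 m/s²

r = n²a₀/Z = 9.52 × 10^-10 m, v = Zαc/n = 7.30 × 10^5 m/s
a = v²/r = (7.30 × 10^5)² / 9.52 × 10^-10 = 5.60 × 10^20 m/s²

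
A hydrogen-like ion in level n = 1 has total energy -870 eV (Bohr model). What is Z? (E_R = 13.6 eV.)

E_n = −E_R Z²/n² ⇒ Z² = −E_n n²/E_R = 870 × 1² / 13.6 ≈ 63.97
Z = 8

8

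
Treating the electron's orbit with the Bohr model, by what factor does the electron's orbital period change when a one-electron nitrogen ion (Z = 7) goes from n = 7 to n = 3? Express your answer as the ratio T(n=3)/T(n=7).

27/343

T ∝ Z^-2 · n^3; with Z fixed, T ∝ n^3.
T(n=3)/T(n=7) = (3/7)^3 = 27/343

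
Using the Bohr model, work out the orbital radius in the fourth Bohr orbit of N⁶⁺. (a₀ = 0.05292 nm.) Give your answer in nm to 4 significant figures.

r_n = n²a₀/Z = 4² × 0.05292 / 7
    = 16 × 0.05292 / 7 = 0.1210 nm

0.1210 nm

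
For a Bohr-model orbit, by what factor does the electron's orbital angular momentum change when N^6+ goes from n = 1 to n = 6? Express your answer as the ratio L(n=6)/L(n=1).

6

L = nℏ depends only on n, so L ∝ n.
L(n=6)/L(n=1) = (6/1)^1 = 6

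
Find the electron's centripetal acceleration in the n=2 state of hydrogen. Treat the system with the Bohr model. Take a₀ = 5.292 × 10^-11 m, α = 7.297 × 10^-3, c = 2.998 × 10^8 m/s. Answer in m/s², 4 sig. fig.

5.652 × 10^21 m/s²

r = n²a₀/Z = 2.117 × 10^-10 m, v = Zαc/n = 1.094 × 10^6 m/s
a = v²/r = (1.094 × 10^6)² / 2.117 × 10^-10 = 5.652 × 10^21 m/s²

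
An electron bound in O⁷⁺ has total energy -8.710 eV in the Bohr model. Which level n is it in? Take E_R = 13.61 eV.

E_n = −E_R Z²/n² ⇒ n² = E_R Z²/(−E_n) = 13.61 × 8² / 8.710 ≈ 100.00
n = 10

10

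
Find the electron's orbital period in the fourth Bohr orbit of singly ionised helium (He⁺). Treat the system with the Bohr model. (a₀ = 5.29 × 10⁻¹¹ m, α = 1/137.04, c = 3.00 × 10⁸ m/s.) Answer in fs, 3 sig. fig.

2.43 fs

r = n²a₀/Z = 4²·5.29 × 10⁻¹¹/2 = 4.23 × 10⁻¹⁰ m
v = Zαc/n = 2·0.00730·3.00 × 10⁸/4 = 1.09 × 10⁶ m/s
T = 2πr/v = 2.43 × 10⁻¹⁵ s = 2.43 fs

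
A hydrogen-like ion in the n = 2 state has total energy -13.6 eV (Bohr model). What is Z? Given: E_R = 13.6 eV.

2

E_n = −E_R Z²/n² ⇒ Z² = −E_n n²/E_R = 13.6 × 2² / 13.6 ≈ 4.00
Z = 2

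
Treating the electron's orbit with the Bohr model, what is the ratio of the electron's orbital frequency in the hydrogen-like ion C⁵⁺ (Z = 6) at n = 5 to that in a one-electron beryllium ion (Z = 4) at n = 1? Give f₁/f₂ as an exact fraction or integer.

f ∝ Z^2 · n^-3
f₁/f₂ = (6/4)^2 · (5/1)^-3 = 9/500

9/500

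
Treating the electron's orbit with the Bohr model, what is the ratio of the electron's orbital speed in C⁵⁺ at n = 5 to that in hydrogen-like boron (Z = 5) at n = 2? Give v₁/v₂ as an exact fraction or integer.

v ∝ Z^1 · n^-1
v₁/v₂ = (6/5)^1 · (5/2)^-1 = 12/25

12/25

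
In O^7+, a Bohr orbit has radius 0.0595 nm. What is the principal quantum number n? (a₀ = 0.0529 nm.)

r_n = n²a₀/Z ⇒ n² = rZ/a₀ = 0.0595 × 8 / 0.0529 ≈ 9.00
n = 3

3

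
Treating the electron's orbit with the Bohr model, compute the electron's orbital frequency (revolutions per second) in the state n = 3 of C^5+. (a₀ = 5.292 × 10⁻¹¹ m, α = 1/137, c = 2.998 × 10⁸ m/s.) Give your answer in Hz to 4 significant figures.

r = n²a₀/Z = 7.938 × 10⁻¹¹ m, v = Zαc/n = 4.377 × 10⁶ m/s
f = v/(2πr) = 8.775 × 10¹⁵ Hz

8.775 × 10¹⁵ Hz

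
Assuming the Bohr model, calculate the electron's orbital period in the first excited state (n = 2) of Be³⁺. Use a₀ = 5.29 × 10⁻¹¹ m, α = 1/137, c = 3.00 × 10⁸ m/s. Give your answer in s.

r = n²a₀/Z = 2²·5.29 × 10⁻¹¹/4 = 5.29 × 10⁻¹¹ m
v = Zαc/n = 4·0.00730·3.00 × 10⁸/2 = 4.38 × 10⁶ m/s
T = 2πr/v = 7.59 × 10⁻¹⁷ s

7.59 × 10⁻¹⁷ s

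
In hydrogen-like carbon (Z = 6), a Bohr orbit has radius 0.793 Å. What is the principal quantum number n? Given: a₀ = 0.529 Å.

r_n = n²a₀/Z ⇒ n² = rZ/a₀ = 0.793 × 6 / 0.529 ≈ 8.99
n = 3

3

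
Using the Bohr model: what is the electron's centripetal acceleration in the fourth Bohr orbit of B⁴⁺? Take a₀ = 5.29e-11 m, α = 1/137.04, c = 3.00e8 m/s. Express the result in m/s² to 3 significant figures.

4.42e22 m/s²

r = n²a₀/Z = 1.69e-10 m, v = Zαc/n = 2.74e6 m/s
a = v²/r = (2.74e6)² / 1.69e-10 = 4.42e22 m/s²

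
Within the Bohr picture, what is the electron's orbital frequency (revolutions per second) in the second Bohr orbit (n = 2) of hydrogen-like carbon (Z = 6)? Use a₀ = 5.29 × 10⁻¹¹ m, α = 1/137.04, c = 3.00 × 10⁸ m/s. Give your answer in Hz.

2.96 × 10¹⁶ Hz

r = n²a₀/Z = 3.53 × 10⁻¹¹ m, v = Zαc/n = 6.57 × 10⁶ m/s
f = v/(2πr) = 2.96 × 10¹⁶ Hz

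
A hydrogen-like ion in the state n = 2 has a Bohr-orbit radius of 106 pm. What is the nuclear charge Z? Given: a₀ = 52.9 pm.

r_n = n²a₀/Z ⇒ Z = n²a₀/r = 2² × 52.9 / 106 ≈ 2.00
Z = 2

2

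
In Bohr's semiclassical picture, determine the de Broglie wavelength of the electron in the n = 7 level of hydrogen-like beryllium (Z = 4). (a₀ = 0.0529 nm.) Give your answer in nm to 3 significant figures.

The Bohr quantisation condition is nλ = 2πr_n.
r_n = n²a₀/Z = 0.648 nm
λ = 2πr_n/n = 2π·0.648/7 = 0.582 nm

0.582 nm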